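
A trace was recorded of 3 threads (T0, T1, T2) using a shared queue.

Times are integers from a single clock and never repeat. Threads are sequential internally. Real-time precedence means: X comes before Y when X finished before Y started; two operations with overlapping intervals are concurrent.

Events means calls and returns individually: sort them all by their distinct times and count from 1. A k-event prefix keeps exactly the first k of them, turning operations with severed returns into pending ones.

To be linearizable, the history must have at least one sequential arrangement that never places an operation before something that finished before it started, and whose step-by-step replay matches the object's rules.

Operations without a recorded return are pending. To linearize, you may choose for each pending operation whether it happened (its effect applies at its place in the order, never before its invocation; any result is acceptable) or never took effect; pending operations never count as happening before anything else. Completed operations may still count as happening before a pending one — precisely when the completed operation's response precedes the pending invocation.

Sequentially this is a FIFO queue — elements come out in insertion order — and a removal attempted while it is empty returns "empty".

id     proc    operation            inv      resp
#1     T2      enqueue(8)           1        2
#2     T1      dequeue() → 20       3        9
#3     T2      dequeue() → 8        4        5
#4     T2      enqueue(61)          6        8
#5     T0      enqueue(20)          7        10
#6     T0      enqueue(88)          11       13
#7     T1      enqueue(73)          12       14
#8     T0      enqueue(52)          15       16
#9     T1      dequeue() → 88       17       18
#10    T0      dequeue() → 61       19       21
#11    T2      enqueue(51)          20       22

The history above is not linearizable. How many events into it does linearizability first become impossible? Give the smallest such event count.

18

a valid linearization of events 1..17 exists, for instance #1, #3, #5, #2, #4, #6, #7, #8:
after step 1 (#1 enqueue(8)): queue <8>
after step 2 (#3 dequeue() → 8): queue <>
after step 3 (#5 enqueue(20)): queue <20>
after step 4 (#2 dequeue() → 20): queue <>
after step 5 (#4 enqueue(61)): queue <61>
after step 6 (#6 enqueue(88)): queue <61,88>
after step 7 (#7 enqueue(73)): queue <61,88,73>
after step 8 (#8 enqueue(52)): queue <61,88,73,52>
with event 18 included (#9 responding at time 18), all real-time-consistent orders fail
e.g. #1, #2, #3, #4, #5, #6, #7, #8, #9: illegal at step 2, since #2 dequeue() → 20 cannot apply there
e.g. #1, #2, #3, #4, #5, #7, #6, #8, #9: illegal at step 2, since #2 dequeue() → 20 cannot apply there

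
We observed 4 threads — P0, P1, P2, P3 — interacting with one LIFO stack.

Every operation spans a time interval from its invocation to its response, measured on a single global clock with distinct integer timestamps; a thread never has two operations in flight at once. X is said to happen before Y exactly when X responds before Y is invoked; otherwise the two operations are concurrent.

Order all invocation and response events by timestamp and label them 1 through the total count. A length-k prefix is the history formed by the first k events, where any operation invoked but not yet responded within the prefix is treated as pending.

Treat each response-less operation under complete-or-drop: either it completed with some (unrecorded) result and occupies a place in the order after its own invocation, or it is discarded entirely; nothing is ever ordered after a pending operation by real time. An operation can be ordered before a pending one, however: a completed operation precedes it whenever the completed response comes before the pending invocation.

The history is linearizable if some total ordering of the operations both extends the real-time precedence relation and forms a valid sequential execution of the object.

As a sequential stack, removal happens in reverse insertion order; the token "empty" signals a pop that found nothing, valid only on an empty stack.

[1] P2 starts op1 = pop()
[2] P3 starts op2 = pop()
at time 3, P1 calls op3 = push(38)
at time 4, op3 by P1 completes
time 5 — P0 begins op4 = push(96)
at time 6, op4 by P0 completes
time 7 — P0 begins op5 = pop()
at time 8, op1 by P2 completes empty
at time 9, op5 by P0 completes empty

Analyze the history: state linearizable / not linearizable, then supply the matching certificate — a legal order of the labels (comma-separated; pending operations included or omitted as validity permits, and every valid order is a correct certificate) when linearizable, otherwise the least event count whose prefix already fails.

through event 8 a valid linearization exists; event 9 (op5 responding at time 9) ends that
real-time-consistent orders of the 4 completed operations: 4 — all fail the LIFO stack replay
completion choices over the 1 pending operation (op2) were checked; none helps
for example op1, op3, op4, op5 (pending dropped) fails at step 4: op5 pop() → empty is not legal there
for example op3, op1, op4, op5 (pending dropped) fails at step 2: op1 pop() → empty is not legal there

not linearizable — minimal violating prefix: 9 events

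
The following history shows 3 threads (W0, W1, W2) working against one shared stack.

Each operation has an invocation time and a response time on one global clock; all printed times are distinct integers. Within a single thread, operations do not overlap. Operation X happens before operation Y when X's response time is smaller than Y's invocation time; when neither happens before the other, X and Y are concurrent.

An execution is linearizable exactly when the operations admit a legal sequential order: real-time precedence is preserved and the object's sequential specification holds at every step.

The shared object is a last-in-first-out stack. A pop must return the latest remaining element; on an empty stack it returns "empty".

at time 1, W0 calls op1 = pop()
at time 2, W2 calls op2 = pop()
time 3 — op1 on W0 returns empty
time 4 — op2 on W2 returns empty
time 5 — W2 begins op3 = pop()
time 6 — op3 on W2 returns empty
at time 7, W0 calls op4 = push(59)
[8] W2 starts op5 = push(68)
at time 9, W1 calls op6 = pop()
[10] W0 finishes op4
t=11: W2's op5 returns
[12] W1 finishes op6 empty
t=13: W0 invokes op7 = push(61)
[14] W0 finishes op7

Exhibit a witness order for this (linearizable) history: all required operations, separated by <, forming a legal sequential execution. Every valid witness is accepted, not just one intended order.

op1 < op2 < op3 < op6 < op4 < op5 < op7

1. op1 pop() → empty, leaving stack <>
2. op2 pop() → empty, leaving stack <>
3. op3 pop() → empty, leaving stack <>
4. op6 pop() → empty, leaving stack <>
5. op4 push(59), leaving stack <59>
6. op5 push(68), leaving stack <59,68>
7. op7 push(61), leaving stack <59,68,61>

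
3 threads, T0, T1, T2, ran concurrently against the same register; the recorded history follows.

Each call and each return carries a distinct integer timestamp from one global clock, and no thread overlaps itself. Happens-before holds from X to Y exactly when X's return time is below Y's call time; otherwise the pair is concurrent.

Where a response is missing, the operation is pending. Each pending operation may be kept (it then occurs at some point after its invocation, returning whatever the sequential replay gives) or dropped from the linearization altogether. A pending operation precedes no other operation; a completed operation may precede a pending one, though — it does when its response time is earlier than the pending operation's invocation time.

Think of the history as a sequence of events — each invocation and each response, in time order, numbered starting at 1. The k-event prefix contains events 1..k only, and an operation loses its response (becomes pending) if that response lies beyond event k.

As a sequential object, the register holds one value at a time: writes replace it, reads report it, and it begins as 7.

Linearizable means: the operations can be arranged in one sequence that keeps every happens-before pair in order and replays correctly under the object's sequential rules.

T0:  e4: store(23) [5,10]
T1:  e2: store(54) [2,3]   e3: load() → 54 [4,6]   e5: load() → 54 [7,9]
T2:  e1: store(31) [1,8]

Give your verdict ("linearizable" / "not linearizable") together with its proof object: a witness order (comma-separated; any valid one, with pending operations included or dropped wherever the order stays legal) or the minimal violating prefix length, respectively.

linearizable — witness: e1, e2, e3, e5, e4

after step 1 (e1 store(31)): value 31
after step 2 (e2 store(54)): value 54
after step 3 (e3 load() → 54): value 54
after step 4 (e5 load() → 54): value 54
after step 5 (e4 store(23)): value 23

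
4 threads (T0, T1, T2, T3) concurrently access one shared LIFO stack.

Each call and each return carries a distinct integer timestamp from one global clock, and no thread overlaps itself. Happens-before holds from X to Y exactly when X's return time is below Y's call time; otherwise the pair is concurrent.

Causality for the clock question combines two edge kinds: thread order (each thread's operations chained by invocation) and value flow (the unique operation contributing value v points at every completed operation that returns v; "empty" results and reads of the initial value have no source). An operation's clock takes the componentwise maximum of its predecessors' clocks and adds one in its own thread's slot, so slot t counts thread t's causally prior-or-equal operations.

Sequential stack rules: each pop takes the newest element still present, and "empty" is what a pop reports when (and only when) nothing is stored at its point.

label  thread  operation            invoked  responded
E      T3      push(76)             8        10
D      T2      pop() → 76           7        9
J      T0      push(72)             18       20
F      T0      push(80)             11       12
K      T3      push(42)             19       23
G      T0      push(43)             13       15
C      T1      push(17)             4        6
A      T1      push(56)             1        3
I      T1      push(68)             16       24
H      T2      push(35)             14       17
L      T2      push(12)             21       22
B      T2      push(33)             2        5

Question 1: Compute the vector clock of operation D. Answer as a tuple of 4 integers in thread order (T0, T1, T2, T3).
Answer: (0, 0, 2, 1)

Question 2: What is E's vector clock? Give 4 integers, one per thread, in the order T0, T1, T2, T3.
Answer: (0, 0, 0, 1)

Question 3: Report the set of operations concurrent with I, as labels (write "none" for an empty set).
Answer: H, J, K, L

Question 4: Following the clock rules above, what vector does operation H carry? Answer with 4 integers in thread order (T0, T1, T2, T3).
Answer: (0, 0, 3, 1)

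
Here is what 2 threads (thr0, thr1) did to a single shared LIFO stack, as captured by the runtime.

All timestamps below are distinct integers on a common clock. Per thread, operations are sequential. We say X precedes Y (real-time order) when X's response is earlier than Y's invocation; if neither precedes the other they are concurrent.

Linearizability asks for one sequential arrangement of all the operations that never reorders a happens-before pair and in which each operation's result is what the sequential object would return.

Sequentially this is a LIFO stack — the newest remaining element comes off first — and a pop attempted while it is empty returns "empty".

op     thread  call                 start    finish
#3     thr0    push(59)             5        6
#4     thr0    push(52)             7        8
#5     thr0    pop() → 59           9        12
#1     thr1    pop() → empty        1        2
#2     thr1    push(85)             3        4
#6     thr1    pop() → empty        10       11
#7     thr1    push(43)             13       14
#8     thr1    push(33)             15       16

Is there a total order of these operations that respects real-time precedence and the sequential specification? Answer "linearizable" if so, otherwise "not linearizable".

prefix check: 1..10 passes, 1..11 fails once #6's time-11 response joins
exhaustive check: the 5 completed LIFO stack ops admit one real-time order; illegal
every completion of the 1 pending operation (#5) was checked; none linearizes
take #1, #2, #3, #4, #6 (pending dropped): step 5 already fails, because #6 pop() → empty cannot occur there

not linearizable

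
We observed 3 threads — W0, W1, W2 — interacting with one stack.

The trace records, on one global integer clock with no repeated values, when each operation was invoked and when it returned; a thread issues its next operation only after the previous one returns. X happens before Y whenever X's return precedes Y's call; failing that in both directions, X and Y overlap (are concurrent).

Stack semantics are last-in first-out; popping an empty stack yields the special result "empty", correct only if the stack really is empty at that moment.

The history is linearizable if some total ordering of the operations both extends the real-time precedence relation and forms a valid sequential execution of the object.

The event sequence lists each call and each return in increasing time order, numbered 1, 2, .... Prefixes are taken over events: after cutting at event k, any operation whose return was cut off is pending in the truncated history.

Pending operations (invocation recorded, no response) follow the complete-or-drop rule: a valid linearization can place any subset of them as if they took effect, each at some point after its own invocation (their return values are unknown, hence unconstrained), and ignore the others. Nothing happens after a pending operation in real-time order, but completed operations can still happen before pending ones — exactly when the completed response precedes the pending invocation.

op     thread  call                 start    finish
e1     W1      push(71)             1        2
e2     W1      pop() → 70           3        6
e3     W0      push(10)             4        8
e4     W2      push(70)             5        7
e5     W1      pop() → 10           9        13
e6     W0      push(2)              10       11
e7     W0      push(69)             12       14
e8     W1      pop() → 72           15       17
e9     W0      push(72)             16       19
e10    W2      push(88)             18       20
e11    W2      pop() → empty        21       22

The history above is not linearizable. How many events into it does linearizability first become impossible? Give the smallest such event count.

a valid linearization of events 1..21 exists, for instance e1, e3, e4, e2, e5, e6, e7, e9, e8, e10:
1. e1 push(71), leaving stack <71>
2. e3 push(10), leaving stack <71,10>
3. e4 push(70), leaving stack <71,10,70>
4. e2 pop() → 70, leaving stack <71,10>
5. e5 pop() → 10, leaving stack <71>
6. e6 push(2), leaving stack <71,2>
7. e7 push(69), leaving stack <71,2,69>
8. e9 push(72), leaving stack <71,2,69,72>
9. e8 pop() → 72, leaving stack <71,2,69>
10. e10 push(88), leaving stack <71,2,69,88>
once event 22 joins (e11's response, time 22), exhaustive search finds no witness
e.g. e1, e2, e3, e4, e5, e6, e7, e8, e9, e10, e11: illegal at step 2, since e2 pop() → 70 cannot apply there
e.g. e1, e2, e3, e4, e5, e6, e7, e8, e10, e9, e11: illegal at step 2, since e2 pop() → 70 cannot apply there

22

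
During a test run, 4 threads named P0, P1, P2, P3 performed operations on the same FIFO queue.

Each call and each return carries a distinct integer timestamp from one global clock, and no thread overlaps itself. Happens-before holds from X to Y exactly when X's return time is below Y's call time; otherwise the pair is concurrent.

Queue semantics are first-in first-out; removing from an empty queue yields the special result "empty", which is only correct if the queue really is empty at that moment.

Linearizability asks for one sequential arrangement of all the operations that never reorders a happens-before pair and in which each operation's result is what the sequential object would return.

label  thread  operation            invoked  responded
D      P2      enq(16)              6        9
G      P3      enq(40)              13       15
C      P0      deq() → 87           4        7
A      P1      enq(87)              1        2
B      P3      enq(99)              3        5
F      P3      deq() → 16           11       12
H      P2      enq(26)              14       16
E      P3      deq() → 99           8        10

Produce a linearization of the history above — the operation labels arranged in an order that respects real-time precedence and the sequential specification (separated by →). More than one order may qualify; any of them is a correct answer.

A → B → C → D → E → F → G → H

step 1: A enq(87) — queue <87>
step 2: B enq(99) — queue <87,99>
step 3: C deq() → 87 — queue <99>
step 4: D enq(16) — queue <99,16>
step 5: E deq() → 99 — queue <16>
step 6: F deq() → 16 — queue <>
step 7: G enq(40) — queue <40>
step 8: H enq(26) — queue <40,26>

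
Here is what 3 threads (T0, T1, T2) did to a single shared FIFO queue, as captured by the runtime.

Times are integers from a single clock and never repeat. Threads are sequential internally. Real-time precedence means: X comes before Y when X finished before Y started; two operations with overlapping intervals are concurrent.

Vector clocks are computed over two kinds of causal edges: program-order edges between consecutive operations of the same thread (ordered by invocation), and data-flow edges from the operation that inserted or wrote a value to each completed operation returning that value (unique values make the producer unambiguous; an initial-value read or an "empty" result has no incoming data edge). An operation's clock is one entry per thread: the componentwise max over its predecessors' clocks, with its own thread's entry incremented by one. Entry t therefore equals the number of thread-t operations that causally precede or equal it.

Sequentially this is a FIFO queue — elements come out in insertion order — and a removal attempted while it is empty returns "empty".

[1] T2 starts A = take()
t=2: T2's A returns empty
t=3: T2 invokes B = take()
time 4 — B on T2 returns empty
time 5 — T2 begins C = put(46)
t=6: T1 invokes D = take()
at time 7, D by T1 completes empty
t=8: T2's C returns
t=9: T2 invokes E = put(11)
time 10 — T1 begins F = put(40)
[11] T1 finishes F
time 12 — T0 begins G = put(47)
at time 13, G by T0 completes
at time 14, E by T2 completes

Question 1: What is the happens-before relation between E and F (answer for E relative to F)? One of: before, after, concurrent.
concurrent

E spans [9,14], F spans [10,11]
the intervals overlap in both directions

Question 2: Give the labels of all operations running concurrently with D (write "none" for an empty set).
C

D runs from 6 to 7; window-overlapping ops are concurrent
A [1,2]: before
B [3,4]: before
C [5,8]: concurrent
E [9,14]: after
F [10,11]: after
G [12,13]: after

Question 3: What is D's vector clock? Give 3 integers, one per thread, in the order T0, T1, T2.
(0, 1, 0)

A (invocation 1): nothing precedes it; T2's component alone gives (0, 0, 1)
D (invocation 6): nothing precedes it; T1's component alone gives (0, 1, 0)
G (invocation 12): nothing precedes it; T0's component alone gives (1, 0, 0)
invoked at 3, B merges VC(A)=(0, 0, 1) and bumps T2's slot → (0, 0, 2)
invoked at 10, F merges VC(D)=(0, 1, 0) and bumps T1's slot → (0, 2, 0)
invoked at 5, C merges VC(B)=(0, 0, 2) and bumps T2's slot → (0, 0, 3)
invoked at 9, E merges VC(C)=(0, 0, 3) and bumps T2's slot → (0, 0, 4)
target: VC(D) = (0, 1, 0)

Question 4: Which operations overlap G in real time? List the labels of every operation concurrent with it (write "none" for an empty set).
E

G spans [12,13]; an op avoiding the whole window 12..13 is ordered, any other is concurrent
A [1,2]: before
B [3,4]: before
C [5,8]: before
D [6,7]: before
E [9,14]: concurrent
F [10,11]: before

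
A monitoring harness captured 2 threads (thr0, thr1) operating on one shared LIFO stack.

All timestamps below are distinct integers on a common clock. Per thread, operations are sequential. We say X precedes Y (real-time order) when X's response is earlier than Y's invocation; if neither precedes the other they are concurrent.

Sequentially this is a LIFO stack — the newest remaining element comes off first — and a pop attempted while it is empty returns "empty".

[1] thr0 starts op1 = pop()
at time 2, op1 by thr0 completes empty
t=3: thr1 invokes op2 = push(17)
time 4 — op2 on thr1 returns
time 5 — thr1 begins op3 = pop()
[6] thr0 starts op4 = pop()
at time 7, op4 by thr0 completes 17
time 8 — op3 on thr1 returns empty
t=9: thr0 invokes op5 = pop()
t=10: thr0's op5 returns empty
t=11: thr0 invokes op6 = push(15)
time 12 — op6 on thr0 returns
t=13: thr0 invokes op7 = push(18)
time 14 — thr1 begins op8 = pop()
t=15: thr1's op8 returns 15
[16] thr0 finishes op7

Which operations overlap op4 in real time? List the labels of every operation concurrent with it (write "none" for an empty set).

op3

op4 runs from 6 to 7; window-overlapping ops are concurrent
op1 [1,2]: before
op2 [3,4]: before
op3 [5,8]: concurrent
op5 [9,10]: after
op6 [11,12]: after
op7 [13,16]: after
op8 [14,15]: after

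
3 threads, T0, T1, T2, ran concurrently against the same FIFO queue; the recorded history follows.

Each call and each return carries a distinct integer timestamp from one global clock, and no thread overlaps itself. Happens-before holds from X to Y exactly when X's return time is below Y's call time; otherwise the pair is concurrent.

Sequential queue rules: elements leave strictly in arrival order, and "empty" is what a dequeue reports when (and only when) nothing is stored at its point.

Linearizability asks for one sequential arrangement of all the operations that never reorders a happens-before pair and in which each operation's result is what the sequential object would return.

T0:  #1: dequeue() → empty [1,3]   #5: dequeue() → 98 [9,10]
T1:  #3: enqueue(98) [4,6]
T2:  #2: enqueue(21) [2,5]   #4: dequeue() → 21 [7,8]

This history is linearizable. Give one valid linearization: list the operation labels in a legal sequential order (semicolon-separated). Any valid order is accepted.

#1; #2; #3; #4; #5

1. #1 dequeue() → empty, leaving queue <>
2. #2 enqueue(21), leaving queue <21>
3. #3 enqueue(98), leaving queue <21,98>
4. #4 dequeue() → 21, leaving queue <98>
5. #5 dequeue() → 98, leaving queue <>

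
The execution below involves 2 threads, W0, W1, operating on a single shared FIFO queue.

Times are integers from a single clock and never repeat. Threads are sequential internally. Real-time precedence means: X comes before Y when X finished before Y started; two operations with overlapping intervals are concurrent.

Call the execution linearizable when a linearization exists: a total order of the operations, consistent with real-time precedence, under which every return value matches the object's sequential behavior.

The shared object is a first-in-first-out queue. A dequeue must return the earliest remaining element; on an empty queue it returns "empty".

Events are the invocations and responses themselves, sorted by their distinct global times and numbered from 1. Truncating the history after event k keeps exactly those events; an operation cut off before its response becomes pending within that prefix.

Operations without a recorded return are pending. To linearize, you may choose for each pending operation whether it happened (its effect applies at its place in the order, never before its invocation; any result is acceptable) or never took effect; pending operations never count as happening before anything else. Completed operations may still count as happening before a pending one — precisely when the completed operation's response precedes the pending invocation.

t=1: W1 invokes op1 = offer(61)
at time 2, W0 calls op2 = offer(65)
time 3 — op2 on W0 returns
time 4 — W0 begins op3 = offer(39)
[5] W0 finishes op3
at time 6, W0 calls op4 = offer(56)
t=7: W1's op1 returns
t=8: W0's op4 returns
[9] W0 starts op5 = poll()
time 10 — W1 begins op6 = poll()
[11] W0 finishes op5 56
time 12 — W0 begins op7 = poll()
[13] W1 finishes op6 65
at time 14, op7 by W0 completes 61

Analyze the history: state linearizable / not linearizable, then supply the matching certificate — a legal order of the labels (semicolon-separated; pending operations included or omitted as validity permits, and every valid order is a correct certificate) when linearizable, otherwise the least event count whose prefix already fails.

through event 10 a valid linearization exists; event 11 (op5 responding at time 11) ends that
every one of the 4 real-time-consistent orders over 5 completed FIFO queue ops fails the sequential spec
no escape via the 1 pending operation (op6): every completion choice fails
take op1, op2, op3, op4, op5 (pending dropped): step 5 already fails, because op5 poll() → 56 cannot occur there
take op2, op1, op3, op4, op5 (pending dropped): step 5 already fails, because op5 poll() → 56 cannot occur there

not linearizable — minimal violating prefix: 11 events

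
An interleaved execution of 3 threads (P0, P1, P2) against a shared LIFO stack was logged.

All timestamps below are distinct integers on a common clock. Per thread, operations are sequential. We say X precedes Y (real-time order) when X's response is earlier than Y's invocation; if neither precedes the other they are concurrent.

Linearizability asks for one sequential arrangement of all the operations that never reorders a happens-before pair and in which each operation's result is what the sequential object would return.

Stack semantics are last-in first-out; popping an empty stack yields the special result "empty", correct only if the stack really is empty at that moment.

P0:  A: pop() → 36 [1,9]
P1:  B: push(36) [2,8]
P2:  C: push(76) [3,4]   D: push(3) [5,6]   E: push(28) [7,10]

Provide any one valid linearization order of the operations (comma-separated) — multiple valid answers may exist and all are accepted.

after step 1 (B push(36)): stack <36>
after step 2 (A pop() → 36): stack <>
after step 3 (C push(76)): stack <76>
after step 4 (D push(3)): stack <76,3>
after step 5 (E push(28)): stack <76,3,28>

B, A, C, D, E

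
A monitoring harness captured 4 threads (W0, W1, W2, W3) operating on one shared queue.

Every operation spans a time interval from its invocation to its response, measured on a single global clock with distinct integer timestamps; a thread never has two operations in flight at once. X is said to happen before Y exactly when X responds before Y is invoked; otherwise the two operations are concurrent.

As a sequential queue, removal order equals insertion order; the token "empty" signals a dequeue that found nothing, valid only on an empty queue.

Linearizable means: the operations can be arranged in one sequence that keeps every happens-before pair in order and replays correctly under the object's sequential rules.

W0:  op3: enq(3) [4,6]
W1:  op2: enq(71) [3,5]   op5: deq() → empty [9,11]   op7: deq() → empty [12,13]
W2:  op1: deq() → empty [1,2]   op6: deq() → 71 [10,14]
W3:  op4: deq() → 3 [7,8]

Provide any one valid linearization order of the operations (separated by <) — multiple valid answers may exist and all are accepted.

op1 < op3 < op2 < op4 < op6 < op5 < op7

after step 1 (op1 deq() → empty): queue <>
after step 2 (op3 enq(3)): queue <3>
after step 3 (op2 enq(71)): queue <3,71>
after step 4 (op4 deq() → 3): queue <71>
after step 5 (op6 deq() → 71): queue <>
after step 6 (op5 deq() → empty): queue <>
after step 7 (op7 deq() → empty): queue <>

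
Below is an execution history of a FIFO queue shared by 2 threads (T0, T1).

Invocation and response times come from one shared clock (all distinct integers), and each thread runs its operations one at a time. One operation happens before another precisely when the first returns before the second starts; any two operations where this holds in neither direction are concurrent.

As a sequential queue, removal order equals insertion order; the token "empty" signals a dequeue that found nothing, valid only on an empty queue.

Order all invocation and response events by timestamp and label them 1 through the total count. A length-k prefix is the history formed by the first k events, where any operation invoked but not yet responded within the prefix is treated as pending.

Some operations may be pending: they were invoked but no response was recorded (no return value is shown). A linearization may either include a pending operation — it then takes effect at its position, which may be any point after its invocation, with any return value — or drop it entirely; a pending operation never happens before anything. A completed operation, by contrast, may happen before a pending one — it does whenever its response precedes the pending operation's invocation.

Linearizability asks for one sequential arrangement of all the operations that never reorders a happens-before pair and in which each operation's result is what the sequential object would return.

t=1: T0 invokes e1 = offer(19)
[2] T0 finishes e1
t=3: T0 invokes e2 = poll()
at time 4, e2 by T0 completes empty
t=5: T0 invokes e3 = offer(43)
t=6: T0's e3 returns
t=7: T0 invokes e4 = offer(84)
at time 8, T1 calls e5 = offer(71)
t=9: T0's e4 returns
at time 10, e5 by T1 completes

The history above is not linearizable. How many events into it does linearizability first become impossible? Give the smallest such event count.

one valid order for events 1..3 is e1:
after step 1 (e1 offer(19)): queue <19>
once event 4 joins (e2's response, time 4), exhaustive search finds no witness
take e1, e2: step 2 already fails, because e2 poll() → empty cannot occur there

4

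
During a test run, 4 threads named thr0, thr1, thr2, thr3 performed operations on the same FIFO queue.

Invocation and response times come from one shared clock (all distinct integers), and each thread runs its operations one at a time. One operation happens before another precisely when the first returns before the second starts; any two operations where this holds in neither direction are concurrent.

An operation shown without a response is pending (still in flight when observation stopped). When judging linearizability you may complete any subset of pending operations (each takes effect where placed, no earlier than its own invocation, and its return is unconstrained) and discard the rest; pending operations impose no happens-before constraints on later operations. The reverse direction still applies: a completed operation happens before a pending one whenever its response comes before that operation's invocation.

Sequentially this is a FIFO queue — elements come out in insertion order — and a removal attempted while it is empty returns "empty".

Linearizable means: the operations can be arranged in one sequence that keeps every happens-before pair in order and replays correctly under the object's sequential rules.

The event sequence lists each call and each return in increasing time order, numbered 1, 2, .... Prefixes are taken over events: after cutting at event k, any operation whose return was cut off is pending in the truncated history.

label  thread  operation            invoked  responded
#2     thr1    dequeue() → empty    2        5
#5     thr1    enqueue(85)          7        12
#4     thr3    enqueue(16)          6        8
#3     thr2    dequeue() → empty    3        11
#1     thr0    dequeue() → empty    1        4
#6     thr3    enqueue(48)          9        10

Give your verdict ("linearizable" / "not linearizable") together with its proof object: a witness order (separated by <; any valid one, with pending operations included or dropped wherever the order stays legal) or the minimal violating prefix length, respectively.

linearizable — witness: #1 < #2 < #3 < #4 < #5 < #6

1. #1 dequeue() → empty, leaving queue <>
2. #2 dequeue() → empty, leaving queue <>
3. #3 dequeue() → empty, leaving queue <>
4. #4 enqueue(16), leaving queue <16>
5. #5 enqueue(85), leaving queue <16,85>
6. #6 enqueue(48), leaving queue <16,85,48>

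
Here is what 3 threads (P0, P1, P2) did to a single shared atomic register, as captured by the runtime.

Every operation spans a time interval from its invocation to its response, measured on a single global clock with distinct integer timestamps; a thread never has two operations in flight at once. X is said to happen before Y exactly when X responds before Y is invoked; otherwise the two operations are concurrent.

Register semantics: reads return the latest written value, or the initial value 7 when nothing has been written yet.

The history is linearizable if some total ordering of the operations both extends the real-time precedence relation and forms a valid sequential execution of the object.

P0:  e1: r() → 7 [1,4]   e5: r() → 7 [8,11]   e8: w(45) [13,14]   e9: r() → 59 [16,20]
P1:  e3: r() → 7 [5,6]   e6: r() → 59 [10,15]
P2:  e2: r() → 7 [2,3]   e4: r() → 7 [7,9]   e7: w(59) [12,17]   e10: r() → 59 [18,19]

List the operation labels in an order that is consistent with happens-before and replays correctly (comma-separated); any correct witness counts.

step 1: e1 r() → 7 — value 7
step 2: e2 r() → 7 — value 7
step 3: e3 r() → 7 — value 7
step 4: e4 r() → 7 — value 7
step 5: e5 r() → 7 — value 7
step 6: e8 w(45) — value 45
step 7: e7 w(59) — value 59
step 8: e6 r() → 59 — value 59
step 9: e9 r() → 59 — value 59
step 10: e10 r() → 59 — value 59

e1, e2, e3, e4, e5, e8, e7, e6, e9, e10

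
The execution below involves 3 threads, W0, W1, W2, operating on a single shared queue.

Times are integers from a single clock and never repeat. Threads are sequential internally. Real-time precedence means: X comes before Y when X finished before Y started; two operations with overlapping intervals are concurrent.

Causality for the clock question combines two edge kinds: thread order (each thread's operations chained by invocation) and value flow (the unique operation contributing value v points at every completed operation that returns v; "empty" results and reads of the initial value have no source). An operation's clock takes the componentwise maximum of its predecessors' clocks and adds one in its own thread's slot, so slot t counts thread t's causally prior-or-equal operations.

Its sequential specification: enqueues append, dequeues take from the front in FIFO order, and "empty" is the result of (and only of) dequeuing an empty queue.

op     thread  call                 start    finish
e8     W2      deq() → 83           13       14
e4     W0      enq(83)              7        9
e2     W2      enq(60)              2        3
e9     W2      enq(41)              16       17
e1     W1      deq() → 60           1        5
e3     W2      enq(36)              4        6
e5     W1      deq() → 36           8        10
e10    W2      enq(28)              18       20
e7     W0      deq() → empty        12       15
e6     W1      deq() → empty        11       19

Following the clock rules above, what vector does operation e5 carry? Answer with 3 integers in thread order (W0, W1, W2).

no predecessors for e2 (invoked 2): W2 increments from zero → (0, 0, 1)
no predecessors for e4 (invoked 7): W0 increments from zero → (1, 0, 0)
from VC(e2)=(0, 0, 1), e3 (invoked 4) maxes components and bumps W2 → (0, 0, 2)
from VC(e2)=(0, 0, 1), e1 (invoked 1) maxes components and bumps W1 → (0, 1, 1)
from VC(e4)=(1, 0, 0), e7 (invoked 12) maxes components and bumps W0 → (2, 0, 0)
from VC(e1)=(0, 1, 1), VC(e3)=(0, 0, 2), e5 (invoked 8) maxes components and bumps W1 → (0, 2, 2)
from VC(e3)=(0, 0, 2), VC(e4)=(1, 0, 0), e8 (invoked 13) maxes components and bumps W2 → (1, 0, 3)
from VC(e5)=(0, 2, 2), e6 (invoked 11) maxes components and bumps W1 → (0, 3, 2)
from VC(e8)=(1, 0, 3), e9 (invoked 16) maxes components and bumps W2 → (1, 0, 4)
from VC(e9)=(1, 0, 4), e10 (invoked 18) maxes components and bumps W2 → (1, 0, 5)
target: VC(e5) = (0, 2, 2)

(0, 2, 2)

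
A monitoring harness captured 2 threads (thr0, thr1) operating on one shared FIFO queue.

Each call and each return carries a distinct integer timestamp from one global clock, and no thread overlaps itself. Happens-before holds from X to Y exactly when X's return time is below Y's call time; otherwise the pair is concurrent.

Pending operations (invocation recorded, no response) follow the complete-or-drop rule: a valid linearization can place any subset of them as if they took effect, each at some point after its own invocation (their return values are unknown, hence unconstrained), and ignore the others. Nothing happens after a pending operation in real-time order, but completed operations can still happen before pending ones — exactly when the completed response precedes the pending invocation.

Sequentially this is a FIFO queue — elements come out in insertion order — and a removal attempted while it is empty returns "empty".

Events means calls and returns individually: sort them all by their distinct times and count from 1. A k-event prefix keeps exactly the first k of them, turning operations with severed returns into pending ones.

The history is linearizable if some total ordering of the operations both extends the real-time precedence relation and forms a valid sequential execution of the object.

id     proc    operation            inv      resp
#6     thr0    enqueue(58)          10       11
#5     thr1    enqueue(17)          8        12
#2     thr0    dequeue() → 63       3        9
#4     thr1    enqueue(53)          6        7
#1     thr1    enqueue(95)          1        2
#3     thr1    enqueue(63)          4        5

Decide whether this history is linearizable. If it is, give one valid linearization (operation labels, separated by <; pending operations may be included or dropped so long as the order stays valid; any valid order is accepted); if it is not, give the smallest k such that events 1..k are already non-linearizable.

not linearizable — minimal violating prefix: 9 events

events 1..8 are fine; event 9 — the response of #2 at time 9 — makes the prefix non-linearizable
3 orders of the 4 completed FIFO queue ops respect real time; none is legal
completion choices over the 1 pending operation (#5) were checked; none helps
take #1, #2, #3, #4 (pending dropped): step 2 already fails, because #2 dequeue() → 63 cannot occur there
take #1, #3, #2, #4 (pending dropped): step 3 already fails, because #2 dequeue() → 63 cannot occur there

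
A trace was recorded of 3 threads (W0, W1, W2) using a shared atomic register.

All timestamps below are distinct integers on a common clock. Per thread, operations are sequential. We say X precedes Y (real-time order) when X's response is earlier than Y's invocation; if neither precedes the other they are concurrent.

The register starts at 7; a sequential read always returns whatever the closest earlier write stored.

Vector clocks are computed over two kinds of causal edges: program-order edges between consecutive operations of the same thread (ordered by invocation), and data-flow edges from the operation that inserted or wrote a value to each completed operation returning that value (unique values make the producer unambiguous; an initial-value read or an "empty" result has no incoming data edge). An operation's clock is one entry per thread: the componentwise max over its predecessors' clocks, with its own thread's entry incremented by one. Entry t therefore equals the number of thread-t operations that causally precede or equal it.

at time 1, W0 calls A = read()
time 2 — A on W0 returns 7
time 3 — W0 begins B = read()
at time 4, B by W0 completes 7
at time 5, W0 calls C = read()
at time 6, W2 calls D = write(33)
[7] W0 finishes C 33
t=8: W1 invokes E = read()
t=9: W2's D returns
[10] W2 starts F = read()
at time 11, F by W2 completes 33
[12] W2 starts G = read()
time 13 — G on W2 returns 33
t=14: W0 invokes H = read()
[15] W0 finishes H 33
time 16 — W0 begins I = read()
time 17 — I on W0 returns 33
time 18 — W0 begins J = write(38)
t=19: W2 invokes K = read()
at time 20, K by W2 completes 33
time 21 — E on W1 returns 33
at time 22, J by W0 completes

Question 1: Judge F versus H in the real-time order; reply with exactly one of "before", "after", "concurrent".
F spans [10,11], H spans [14,15]
resp(F)=11 < inv(H)=14

before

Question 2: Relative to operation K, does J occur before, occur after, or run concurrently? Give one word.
J spans [18,22], K spans [19,20]
the intervals overlap in both directions

concurrent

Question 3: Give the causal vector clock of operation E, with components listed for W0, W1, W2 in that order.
no predecessors for D (invoked 6): W2 increments from zero → (0, 0, 1)
no predecessors for A (invoked 1): W0 increments from zero → (1, 0, 0)
F (invocation 10): componentwise max over VC(D)=(0, 0, 1), +1 at W2, giving (0, 0, 2)
E (invocation 8): componentwise max over VC(D)=(0, 0, 1), +1 at W1, giving (0, 1, 1)
B (invocation 3): componentwise max over VC(A)=(1, 0, 0), +1 at W0, giving (2, 0, 0)
G (invocation 12): componentwise max over VC(D)=(0, 0, 1), VC(F)=(0, 0, 2), +1 at W2, giving (0, 0, 3)
K (invocation 19): componentwise max over VC(D)=(0, 0, 1), VC(G)=(0, 0, 3), +1 at W2, giving (0, 0, 4)
C (invocation 5): componentwise max over VC(B)=(2, 0, 0), VC(D)=(0, 0, 1), +1 at W0, giving (3, 0, 1)
H (invocation 14): componentwise max over VC(C)=(3, 0, 1), VC(D)=(0, 0, 1), +1 at W0, giving (4, 0, 1)
I (invocation 16): componentwise max over VC(D)=(0, 0, 1), VC(H)=(4, 0, 1), +1 at W0, giving (5, 0, 1)
J (invocation 18): componentwise max over VC(I)=(5, 0, 1), +1 at W0, giving (6, 0, 1)
target: VC(E) = (0, 1, 1)

(0, 1, 1)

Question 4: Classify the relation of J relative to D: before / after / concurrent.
J spans [18,22], D spans [6,9]
resp(D)=9 < inv(J)=18

after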